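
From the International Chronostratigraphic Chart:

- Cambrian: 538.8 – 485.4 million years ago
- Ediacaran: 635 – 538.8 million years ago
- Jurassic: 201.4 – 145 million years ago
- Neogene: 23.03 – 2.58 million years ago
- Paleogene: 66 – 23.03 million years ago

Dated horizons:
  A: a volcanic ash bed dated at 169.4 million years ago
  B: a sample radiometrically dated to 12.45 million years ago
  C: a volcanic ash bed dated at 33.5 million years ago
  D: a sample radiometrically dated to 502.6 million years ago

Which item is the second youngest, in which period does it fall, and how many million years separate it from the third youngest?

Smaller Ma means younger, so youngest first: B 12.45 < C 33.5 < A 169.4 < D 502.6.
Counting 2 along gives C (33.5 Ma); the excerpt puts that inside the Paleogene, 66–23.03 Ma.
Next in line is A (169.4 Ma), and 169.4 − 33.5 = 135.9 Myr.

C, in the Paleogene; 135.9 million years to A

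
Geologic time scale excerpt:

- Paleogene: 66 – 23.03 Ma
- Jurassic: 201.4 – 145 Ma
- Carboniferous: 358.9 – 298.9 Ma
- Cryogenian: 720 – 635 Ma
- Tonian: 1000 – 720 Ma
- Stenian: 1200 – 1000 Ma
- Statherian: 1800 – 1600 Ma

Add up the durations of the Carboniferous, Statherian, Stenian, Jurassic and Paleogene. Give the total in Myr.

559.37 million years

Each duration: Carboniferous = 60; Statherian = 200; Stenian = 200; Jurassic = 56.4; Paleogene = 42.97.
Sum: 60 + 200 + 200 + 56.4 + 42.97 = 559.37 Myr.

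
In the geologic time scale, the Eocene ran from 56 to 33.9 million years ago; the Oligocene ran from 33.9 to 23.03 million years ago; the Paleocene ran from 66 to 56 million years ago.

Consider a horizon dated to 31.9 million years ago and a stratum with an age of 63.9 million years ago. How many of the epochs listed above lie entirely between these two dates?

1

The older date is 63.9 Ma and the younger is 31.9 Ma.
Epochs with start < 63.9 and end > 31.9 Ma: Eocene (56–33.9).
That is 1 complete epoch.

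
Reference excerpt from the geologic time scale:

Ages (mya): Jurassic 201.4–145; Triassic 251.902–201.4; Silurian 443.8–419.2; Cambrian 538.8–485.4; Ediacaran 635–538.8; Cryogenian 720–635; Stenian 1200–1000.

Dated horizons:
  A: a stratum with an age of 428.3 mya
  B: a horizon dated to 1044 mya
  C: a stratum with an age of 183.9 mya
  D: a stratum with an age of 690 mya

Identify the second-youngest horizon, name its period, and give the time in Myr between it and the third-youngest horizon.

Smaller Ma means younger, so youngest first: C 183.9 < A 428.3 < D 690 < B 1044.
Counting 2 along gives A (428.3 Ma); the excerpt puts that inside the Silurian, 443.8–419.2 Ma.
Next in line is D (690 Ma), and 690 − 428.3 = 261.7 Myr.

A, in the Silurian; 261.7 million years to D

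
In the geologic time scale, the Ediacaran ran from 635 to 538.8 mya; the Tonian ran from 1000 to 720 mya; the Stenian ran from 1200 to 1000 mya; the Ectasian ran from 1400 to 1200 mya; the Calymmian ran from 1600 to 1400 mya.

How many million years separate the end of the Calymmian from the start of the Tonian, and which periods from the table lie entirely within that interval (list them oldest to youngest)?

400 million years; Ectasian, Stenian

End of Calymmian = 1400 Ma; start of Tonian = 1000 Ma.
Gap = 1400 − 1000 = 400 Myr.
Periods wholly inside 1400–1000 Ma: Ectasian (1400–1200), Stenian (1200–1000).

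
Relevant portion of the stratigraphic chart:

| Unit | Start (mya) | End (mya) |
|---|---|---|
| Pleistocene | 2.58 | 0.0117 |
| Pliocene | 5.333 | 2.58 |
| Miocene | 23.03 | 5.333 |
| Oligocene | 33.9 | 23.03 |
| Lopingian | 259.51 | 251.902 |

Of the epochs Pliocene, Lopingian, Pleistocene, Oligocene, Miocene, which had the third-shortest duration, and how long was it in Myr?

Start − end for each: Pliocene 5.333 − 2.58 = 2.753; Lopingian 259.51 − 251.902 = 7.608; Pleistocene 2.58 − 0.0117 = 2.5683; Oligocene 33.9 − 23.03 = 10.87; Miocene 23.03 − 5.333 = 17.697.
Ranking these from shortest: Pleistocene < Pliocene < Lopingian < Oligocene < Miocene.
Position 3 in that ranking is Lopingian, which lasted 7.608 Myr.

Lopingian, 7.608 million years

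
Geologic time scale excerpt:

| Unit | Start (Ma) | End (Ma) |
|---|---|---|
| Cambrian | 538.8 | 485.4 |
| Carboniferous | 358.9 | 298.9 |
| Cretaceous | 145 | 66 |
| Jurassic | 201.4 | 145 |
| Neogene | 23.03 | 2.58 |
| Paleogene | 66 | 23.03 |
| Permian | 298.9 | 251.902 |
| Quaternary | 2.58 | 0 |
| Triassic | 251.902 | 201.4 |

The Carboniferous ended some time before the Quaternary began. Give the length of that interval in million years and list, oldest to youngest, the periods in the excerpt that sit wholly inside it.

End of Carboniferous = 298.9 Ma; start of Quaternary = 2.58 Ma.
Gap = 298.9 − 2.58 = 296.32 Myr.
Periods wholly inside 298.9–2.58 Ma: Permian (298.9–251.902), Triassic (251.902–201.4), Jurassic (201.4–145), Cretaceous (145–66), Paleogene (66–23.03), Neogene (23.03–2.58).

296.32 million years; Permian, Triassic, Jurassic, Cretaceous, Paleogene, Neogene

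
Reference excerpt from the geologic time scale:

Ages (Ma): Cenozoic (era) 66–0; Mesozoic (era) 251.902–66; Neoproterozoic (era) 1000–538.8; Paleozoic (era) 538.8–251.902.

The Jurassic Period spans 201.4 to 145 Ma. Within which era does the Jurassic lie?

Mesozoic

The Jurassic (201.4–145 Ma) lies entirely within 251.902–66 Ma, the Mesozoic Era.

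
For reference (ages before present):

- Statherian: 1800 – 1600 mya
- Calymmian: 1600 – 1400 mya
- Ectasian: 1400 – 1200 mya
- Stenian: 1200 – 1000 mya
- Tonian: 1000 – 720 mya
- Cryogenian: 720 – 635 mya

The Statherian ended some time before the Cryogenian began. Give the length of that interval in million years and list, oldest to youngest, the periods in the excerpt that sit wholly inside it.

The Statherian closes at 1600 Ma and the Cryogenian opens at 720 Ma, so the interval is 1600 − 720 = 880 Myr.
A period fits inside if it starts at or after 1600 Ma and ends at or before 720 Ma; oldest first that gives Calymmian, Ectasian, Stenian, Tonian.

880 million years; Calymmian, Ectasian, Stenian, Tonian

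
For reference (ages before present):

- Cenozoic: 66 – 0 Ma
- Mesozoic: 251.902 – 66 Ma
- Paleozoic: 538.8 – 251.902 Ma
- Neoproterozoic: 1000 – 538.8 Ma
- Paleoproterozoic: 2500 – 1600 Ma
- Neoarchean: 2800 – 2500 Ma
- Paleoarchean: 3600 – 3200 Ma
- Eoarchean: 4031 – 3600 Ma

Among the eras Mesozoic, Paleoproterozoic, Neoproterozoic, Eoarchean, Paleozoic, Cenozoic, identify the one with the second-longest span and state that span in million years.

Durations: Mesozoic 185.902; Paleoproterozoic 900; Neoproterozoic 461.2; Eoarchean 431; Paleozoic 286.898; Cenozoic 66 Myr.
Sorted longest-first: Paleoproterozoic (900), Neoproterozoic (461.2), Eoarchean (431), Paleozoic (286.898), Mesozoic (185.902), Cenozoic (66).
The second longest is Neoproterozoic at 461.2 Myr.

Neoproterozoic, 461.2 million years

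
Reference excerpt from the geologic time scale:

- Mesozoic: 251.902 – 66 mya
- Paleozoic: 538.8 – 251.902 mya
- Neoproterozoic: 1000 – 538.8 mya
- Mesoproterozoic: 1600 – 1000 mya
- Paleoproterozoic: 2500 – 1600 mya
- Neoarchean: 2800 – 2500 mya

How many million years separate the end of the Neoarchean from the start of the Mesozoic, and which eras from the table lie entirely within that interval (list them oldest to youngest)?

The Neoarchean closes at 2500 Ma and the Mesozoic opens at 251.902 Ma, so the interval is 2500 − 251.902 = 2248.098 Myr.
An era fits inside if it starts at or after 2500 Ma and ends at or before 251.902 Ma; oldest first that gives Paleoproterozoic, Mesoproterozoic, Neoproterozoic, Paleozoic.

2248.098 million years; Paleoproterozoic, Mesoproterozoic, Neoproterozoic, Paleozoic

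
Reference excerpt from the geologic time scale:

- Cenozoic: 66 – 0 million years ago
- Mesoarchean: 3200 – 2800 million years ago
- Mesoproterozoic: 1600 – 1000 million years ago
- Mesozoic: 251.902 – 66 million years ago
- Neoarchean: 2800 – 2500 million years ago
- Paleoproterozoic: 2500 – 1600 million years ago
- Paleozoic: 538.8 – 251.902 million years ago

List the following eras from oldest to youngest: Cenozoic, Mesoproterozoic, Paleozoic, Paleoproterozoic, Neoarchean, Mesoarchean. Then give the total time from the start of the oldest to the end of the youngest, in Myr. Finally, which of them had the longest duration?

Mesoarchean, Neoarchean, Paleoproterozoic, Mesoproterozoic, Paleozoic, Cenozoic; total span 3200 Myr; longest is Paleoproterozoic

From the excerpt: Cenozoic 66–0; Mesoproterozoic 1600–1000; Paleozoic 538.8–251.902; Paleoproterozoic 2500–1600; Neoarchean 2800–2500; Mesoarchean 3200–2800 (Ma).
Larger Ma is earlier, so the oldest is Mesoarchean and the youngest is Cenozoic; oldest to youngest: Mesoarchean, Neoarchean, Paleoproterozoic, Mesoproterozoic, Paleozoic, Cenozoic.
Oldest start 3200 minus youngest end 0 gives 3200 Myr overall.
Individual lengths (start − end): Paleozoic 286.898; Neoarchean 300; Mesoarchean 400; Mesoproterozoic 600; Paleoproterozoic 900; Cenozoic 66. The largest is Paleoproterozoic at 900 Myr.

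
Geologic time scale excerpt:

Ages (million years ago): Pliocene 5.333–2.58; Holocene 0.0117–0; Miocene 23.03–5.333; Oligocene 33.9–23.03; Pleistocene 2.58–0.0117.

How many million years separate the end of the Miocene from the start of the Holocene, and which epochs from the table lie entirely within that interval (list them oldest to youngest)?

5.3213 million years; Pliocene, Pleistocene

The Miocene closes at 5.333 Ma and the Holocene opens at 0.0117 Ma, so the interval is 5.333 − 0.0117 = 5.3213 Myr.
An epoch fits inside if it starts at or after 5.333 Ma and ends at or before 0.0117 Ma; oldest first that gives Pliocene, Pleistocene.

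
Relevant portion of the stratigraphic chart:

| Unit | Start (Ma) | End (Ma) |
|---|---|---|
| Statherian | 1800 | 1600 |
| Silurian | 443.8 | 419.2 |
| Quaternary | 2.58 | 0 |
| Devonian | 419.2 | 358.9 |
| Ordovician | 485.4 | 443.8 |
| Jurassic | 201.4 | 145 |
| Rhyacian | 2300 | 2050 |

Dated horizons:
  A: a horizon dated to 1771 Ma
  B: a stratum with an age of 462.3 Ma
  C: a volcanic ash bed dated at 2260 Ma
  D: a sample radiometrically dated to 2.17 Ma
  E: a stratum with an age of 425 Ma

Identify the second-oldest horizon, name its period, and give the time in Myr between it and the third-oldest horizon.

Sorted oldest-first by Ma: C (2260), A (1771), B (462.3), E (425), D (2.17).
The second oldest is A at 1771 Ma, which lies in 1800–1600 Ma: the Statherian.
The third oldest is B at 462.3 Ma; separation = |1771 − 462.3| = 1308.7 Myr.

A, in the Statherian; 1308.7 million years to B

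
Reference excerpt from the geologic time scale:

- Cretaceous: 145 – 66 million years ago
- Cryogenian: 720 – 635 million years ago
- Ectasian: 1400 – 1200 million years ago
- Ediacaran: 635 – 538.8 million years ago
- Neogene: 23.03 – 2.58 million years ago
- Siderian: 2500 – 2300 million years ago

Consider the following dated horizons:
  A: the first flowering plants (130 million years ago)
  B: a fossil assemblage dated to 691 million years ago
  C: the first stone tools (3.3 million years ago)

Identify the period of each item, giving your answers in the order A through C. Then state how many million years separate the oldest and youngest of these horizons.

Match each age against the start–end ranges in the excerpt: A = 130 Ma → Cretaceous (145–66); B = 691 Ma → Cryogenian (720–635); C = 3.3 Ma → Neogene (23.03–2.58).
The largest age is 691 Ma and the smallest is 3.3 Ma; their difference is 687.7 Myr.

A — Cretaceous; B — Cryogenian; C — Neogene; span 687.7 million years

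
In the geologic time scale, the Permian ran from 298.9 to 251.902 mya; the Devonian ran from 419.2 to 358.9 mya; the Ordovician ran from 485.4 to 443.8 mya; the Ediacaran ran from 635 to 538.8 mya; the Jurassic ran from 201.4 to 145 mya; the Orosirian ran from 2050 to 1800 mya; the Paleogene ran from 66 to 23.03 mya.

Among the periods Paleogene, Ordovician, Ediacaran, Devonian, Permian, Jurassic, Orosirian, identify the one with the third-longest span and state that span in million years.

Devonian, 60.3 million years

Durations: Paleogene 42.97; Ordovician 41.6; Ediacaran 96.2; Devonian 60.3; Permian 46.998; Jurassic 56.4; Orosirian 250 Myr.
Sorted longest-first: Orosirian (250), Ediacaran (96.2), Devonian (60.3), Jurassic (56.4), Permian (46.998), Paleogene (42.97), Ordovician (41.6).
The third longest is Devonian at 60.3 Myr.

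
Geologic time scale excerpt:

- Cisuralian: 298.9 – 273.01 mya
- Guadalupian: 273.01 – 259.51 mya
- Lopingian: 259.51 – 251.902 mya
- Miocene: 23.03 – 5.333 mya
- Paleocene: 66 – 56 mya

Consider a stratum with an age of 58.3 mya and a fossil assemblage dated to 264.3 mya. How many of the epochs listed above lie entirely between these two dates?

1

The older date is 264.3 Ma and the younger is 58.3 Ma.
Epochs with start < 264.3 and end > 58.3 Ma: Lopingian (259.51–251.902).
That is 1 complete epoch.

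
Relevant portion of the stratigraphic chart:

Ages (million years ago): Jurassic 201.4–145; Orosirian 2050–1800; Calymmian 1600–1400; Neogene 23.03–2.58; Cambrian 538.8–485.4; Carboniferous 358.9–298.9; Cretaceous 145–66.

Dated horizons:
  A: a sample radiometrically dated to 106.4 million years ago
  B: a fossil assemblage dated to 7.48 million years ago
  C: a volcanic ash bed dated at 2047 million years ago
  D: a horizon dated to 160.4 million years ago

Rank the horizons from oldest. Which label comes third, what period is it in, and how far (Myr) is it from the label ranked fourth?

A, in the Cretaceous; 98.92 million years to B

Sorted oldest-first by Ma: C (2047), D (160.4), A (106.4), B (7.48).
The third oldest is A at 106.4 Ma, which lies in 145–66 Ma: the Cretaceous.
The fourth oldest is B at 7.48 Ma; separation = |106.4 − 7.48| = 98.92 Myr.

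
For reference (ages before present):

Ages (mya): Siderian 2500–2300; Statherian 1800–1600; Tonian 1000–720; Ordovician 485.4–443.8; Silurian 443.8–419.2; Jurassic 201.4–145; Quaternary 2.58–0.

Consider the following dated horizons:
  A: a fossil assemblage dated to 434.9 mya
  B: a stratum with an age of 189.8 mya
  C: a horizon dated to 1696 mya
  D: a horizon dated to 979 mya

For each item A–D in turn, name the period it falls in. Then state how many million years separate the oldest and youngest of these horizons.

A — Silurian; B — Jurassic; C — Statherian; D — Tonian; span 1506.2 million years

A: 434.9 Ma lies in 443.8–419.2 Ma, so Silurian.
B: 189.8 Ma lies in 201.4–145 Ma, so Jurassic.
C: 1696 Ma lies in 1800–1600 Ma, so Statherian.
D: 979 Ma lies in 1000–720 Ma, so Tonian.
Oldest = 1696 Ma, youngest = 189.8 Ma → span 1506.2 Myr.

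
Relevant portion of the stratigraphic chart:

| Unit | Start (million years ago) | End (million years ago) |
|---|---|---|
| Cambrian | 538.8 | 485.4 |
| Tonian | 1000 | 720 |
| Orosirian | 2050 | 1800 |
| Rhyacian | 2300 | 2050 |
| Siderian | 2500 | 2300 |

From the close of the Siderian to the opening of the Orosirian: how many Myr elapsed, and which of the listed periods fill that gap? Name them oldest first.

250 million years; Rhyacian

End of Siderian = 2300 Ma; start of Orosirian = 2050 Ma.
Gap = 2300 − 2050 = 250 Myr.
Periods wholly inside 2300–2050 Ma: Rhyacian (2300–2050).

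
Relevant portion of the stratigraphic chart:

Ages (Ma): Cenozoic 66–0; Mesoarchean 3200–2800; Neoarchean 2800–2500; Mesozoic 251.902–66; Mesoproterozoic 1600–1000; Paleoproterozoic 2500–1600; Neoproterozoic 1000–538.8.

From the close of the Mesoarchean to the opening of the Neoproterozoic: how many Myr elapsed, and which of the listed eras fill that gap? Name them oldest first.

1800 million years; Neoarchean, Paleoproterozoic, Mesoproterozoic

The Mesoarchean closes at 2800 Ma and the Neoproterozoic opens at 1000 Ma, so the interval is 2800 − 1000 = 1800 Myr.
An era fits inside if it starts at or after 2800 Ma and ends at or before 1000 Ma; oldest first that gives Neoarchean, Paleoproterozoic, Mesoproterozoic.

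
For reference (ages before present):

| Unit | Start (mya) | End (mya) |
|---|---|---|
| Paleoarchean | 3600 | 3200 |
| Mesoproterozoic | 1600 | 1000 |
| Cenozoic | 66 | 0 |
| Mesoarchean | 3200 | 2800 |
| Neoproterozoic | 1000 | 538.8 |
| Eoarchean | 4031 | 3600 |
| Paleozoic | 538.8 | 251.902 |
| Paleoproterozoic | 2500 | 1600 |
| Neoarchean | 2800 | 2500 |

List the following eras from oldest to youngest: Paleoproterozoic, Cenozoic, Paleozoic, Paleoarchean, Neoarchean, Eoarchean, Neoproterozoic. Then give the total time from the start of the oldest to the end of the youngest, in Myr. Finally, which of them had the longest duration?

From the excerpt: Paleoproterozoic 2500–1600; Cenozoic 66–0; Paleozoic 538.8–251.902; Paleoarchean 3600–3200; Neoarchean 2800–2500; Eoarchean 4031–3600; Neoproterozoic 1000–538.8 (Ma).
Larger Ma is earlier, so the oldest is Eoarchean and the youngest is Cenozoic; oldest to youngest: Eoarchean, Paleoarchean, Neoarchean, Paleoproterozoic, Neoproterozoic, Paleozoic, Cenozoic.
Oldest start 4031 minus youngest end 0 gives 4031 Myr overall.
Individual lengths (start − end): Neoproterozoic 461.2; Neoarchean 300; Paleoarchean 400; Paleozoic 286.898; Eoarchean 431; Paleoproterozoic 900; Cenozoic 66. The largest is Paleoproterozoic at 900 Myr.

Eoarchean → Paleoarchean → Neoarchean → Paleoproterozoic → Neoproterozoic → Paleozoic → Cenozoic; total span 4031 Myr; longest is Paleoproterozoic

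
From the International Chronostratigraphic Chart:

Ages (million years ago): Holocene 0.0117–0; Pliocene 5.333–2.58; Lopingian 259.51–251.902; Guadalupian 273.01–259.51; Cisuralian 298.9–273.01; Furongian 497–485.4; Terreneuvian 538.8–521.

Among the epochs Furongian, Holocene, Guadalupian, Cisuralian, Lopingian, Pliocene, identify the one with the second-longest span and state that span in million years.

Durations: Furongian 11.6; Holocene 0.0117; Guadalupian 13.5; Cisuralian 25.89; Lopingian 7.608; Pliocene 2.753 Myr.
Sorted longest-first: Cisuralian (25.89), Guadalupian (13.5), Furongian (11.6), Lopingian (7.608), Pliocene (2.753), Holocene (0.0117).
The second longest is Guadalupian at 13.5 Myr.

Guadalupian, 13.5 million years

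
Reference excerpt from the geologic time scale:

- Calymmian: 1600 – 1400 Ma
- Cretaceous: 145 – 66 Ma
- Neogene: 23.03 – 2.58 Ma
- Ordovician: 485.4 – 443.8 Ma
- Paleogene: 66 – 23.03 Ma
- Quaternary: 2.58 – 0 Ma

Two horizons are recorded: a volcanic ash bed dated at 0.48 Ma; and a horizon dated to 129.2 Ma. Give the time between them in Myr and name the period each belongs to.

128.72 million years apart; the first in the Quaternary, the second in the Cretaceous

Elapsed time: 129.2 − 0.48 = 128.72 Myr.
0.48 Ma lies within 2.58–0 Ma: Quaternary.
129.2 Ma lies within 145–66 Ma: Cretaceous.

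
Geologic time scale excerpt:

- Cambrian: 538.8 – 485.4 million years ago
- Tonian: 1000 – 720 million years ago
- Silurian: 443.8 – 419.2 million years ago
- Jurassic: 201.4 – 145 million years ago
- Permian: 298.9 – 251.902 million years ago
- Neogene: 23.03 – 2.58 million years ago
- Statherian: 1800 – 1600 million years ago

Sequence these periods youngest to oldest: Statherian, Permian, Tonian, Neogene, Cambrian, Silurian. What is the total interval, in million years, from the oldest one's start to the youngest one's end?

From the excerpt: Statherian 1800–1600; Permian 298.9–251.902; Tonian 1000–720; Neogene 23.03–2.58; Cambrian 538.8–485.4; Silurian 443.8–419.2 (Ma).
Larger Ma is earlier, so the oldest is Statherian and the youngest is Neogene; youngest to oldest: Neogene, Permian, Silurian, Cambrian, Tonian, Statherian.
Oldest start 1800 minus youngest end 2.58 gives 1797.42 Myr overall.

Neogene, Permian, Silurian, Cambrian, Tonian, Statherian; total span 1797.42 Myr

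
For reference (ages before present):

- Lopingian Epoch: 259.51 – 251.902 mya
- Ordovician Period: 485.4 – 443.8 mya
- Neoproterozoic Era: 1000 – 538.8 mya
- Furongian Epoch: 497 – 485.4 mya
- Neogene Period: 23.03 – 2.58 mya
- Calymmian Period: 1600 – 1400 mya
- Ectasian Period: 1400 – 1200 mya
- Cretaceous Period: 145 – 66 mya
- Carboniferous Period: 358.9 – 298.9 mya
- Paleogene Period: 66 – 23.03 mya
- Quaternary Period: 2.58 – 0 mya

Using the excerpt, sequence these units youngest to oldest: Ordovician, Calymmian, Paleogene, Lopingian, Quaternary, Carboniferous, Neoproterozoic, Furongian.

The oldest of these is Calymmian (starts 1600 Ma) and the youngest is Quaternary (ends 0 Ma).
In between, by decreasing start age: Neoproterozoic (1000), Furongian (497), Ordovician (485.4), Carboniferous (358.9), Lopingian (259.51), Paleogene (66).
Listing youngest first means reversing that sequence.

Quaternary, Paleogene, Lopingian, Carboniferous, Ordovician, Furongian, Neoproterozoic, Calymmian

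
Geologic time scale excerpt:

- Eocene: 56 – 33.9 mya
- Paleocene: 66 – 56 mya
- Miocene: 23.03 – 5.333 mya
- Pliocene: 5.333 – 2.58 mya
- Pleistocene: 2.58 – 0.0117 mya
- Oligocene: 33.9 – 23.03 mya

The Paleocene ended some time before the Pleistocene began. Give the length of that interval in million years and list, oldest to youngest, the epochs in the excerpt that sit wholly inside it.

The Paleocene closes at 56 Ma and the Pleistocene opens at 2.58 Ma, so the interval is 56 − 2.58 = 53.42 Myr.
An epoch fits inside if it starts at or after 56 Ma and ends at or before 2.58 Ma; oldest first that gives Eocene, Oligocene, Miocene, Pliocene.

53.42 million years; Eocene, Oligocene, Miocene, Pliocene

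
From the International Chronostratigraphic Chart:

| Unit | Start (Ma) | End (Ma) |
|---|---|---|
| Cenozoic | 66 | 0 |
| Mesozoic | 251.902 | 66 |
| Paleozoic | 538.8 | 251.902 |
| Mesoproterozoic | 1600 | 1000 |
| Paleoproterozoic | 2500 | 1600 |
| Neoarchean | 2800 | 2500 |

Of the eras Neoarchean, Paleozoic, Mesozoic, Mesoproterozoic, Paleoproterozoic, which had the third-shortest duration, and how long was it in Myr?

Neoarchean, 300 million years

Durations: Neoarchean 300; Paleozoic 286.898; Mesozoic 185.902; Mesoproterozoic 600; Paleoproterozoic 900 Myr.
Sorted shortest-first: Mesozoic (185.902), Paleozoic (286.898), Neoarchean (300), Mesoproterozoic (600), Paleoproterozoic (900).
The third shortest is Neoarchean at 300 Myr.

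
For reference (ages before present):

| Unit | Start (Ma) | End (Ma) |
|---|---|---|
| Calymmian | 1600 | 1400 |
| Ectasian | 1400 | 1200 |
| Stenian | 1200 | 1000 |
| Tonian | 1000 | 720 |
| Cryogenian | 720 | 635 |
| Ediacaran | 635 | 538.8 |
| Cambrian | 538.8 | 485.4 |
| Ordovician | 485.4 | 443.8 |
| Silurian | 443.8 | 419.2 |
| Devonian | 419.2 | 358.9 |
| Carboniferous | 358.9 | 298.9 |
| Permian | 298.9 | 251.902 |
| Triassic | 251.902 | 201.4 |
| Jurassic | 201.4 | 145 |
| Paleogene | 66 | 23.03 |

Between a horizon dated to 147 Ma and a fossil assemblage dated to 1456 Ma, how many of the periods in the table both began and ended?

12

The older date is 1456 Ma and the younger is 147 Ma.
Periods with start < 1456 and end > 147 Ma: Ectasian (1400–1200), Stenian (1200–1000), Tonian (1000–720), Cryogenian (720–635), Ediacaran (635–538.8), Cambrian (538.8–485.4), Ordovician (485.4–443.8), Silurian (443.8–419.2), Devonian (419.2–358.9), Carboniferous (358.9–298.9), Permian (298.9–251.902), Triassic (251.902–201.4).
That is 12 complete periods.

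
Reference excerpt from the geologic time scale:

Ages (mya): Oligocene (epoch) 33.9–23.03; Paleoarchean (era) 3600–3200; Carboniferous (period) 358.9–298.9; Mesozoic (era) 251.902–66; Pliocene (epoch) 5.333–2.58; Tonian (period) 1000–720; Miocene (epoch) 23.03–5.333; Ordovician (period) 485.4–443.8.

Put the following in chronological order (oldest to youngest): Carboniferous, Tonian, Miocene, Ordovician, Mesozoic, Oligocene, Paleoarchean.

Paleoarchean, Tonian, Ordovician, Carboniferous, Mesozoic, Oligocene, Miocene

The oldest of these is Paleoarchean (starts 3600 Ma) and the youngest is Miocene (ends 5.333 Ma).
In between, by decreasing start age: Tonian (1000), Ordovician (485.4), Carboniferous (358.9), Mesozoic (251.902), Oligocene (33.9).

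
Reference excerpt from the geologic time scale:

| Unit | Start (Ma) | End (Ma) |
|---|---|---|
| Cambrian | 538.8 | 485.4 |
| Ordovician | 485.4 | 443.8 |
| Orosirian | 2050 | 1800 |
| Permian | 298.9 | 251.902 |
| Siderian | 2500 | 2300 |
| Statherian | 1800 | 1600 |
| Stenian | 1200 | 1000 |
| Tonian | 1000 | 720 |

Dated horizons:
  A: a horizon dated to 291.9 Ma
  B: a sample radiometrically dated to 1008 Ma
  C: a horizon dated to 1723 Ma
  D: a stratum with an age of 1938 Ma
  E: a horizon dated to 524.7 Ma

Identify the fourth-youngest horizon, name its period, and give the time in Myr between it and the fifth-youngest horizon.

Sorted youngest-first by Ma: A (291.9), E (524.7), B (1008), C (1723), D (1938).
The fourth youngest is C at 1723 Ma, which lies in 1800–1600 Ma: the Statherian.
The fifth youngest is D at 1938 Ma; separation = |1723 − 1938| = 215 Myr.

C, in the Statherian; 215 million years to D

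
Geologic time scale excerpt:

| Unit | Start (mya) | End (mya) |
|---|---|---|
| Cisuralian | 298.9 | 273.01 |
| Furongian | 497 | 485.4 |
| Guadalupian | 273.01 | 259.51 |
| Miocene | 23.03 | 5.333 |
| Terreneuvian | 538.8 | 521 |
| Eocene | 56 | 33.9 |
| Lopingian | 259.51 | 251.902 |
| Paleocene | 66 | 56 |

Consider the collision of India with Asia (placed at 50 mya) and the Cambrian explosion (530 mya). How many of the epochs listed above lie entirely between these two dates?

5

The older date is 530 Ma and the younger is 50 Ma.
Epochs with start < 530 and end > 50 Ma: Furongian (497–485.4), Cisuralian (298.9–273.01), Guadalupian (273.01–259.51), Lopingian (259.51–251.902), Paleocene (66–56).
That is 5 complete epochs.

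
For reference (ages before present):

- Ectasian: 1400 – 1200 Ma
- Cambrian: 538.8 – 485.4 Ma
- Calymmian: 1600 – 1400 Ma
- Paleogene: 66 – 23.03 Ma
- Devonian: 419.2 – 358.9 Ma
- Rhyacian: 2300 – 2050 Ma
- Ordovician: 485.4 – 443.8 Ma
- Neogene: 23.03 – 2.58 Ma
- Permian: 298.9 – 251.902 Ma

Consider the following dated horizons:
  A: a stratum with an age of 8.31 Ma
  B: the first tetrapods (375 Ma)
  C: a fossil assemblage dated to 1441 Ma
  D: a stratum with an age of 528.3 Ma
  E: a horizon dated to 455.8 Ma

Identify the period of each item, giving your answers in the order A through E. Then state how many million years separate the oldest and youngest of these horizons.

A: 8.31 Ma lies in 23.03–2.58 Ma, so Neogene.
B: 375 Ma lies in 419.2–358.9 Ma, so Devonian.
C: 1441 Ma lies in 1600–1400 Ma, so Calymmian.
D: 528.3 Ma lies in 538.8–485.4 Ma, so Cambrian.
E: 455.8 Ma lies in 485.4–443.8 Ma, so Ordovician.
Oldest = 1441 Ma, youngest = 8.31 Ma → span 1432.69 Myr.

A — Neogene; B — Devonian; C — Calymmian; D — Cambrian; E — Ordovician; span 1432.69 million years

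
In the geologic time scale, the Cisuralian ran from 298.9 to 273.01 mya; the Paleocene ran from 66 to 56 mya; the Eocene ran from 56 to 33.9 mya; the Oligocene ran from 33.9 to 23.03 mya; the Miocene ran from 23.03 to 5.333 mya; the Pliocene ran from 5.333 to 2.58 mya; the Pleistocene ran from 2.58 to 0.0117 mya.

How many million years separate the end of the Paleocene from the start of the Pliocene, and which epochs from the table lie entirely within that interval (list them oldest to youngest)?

End of Paleocene = 56 Ma; start of Pliocene = 5.333 Ma.
Gap = 56 − 5.333 = 50.667 Myr.
Epochs wholly inside 56–5.333 Ma: Eocene (56–33.9), Oligocene (33.9–23.03), Miocene (23.03–5.333).

50.667 million years; Eocene, Oligocene, Miocene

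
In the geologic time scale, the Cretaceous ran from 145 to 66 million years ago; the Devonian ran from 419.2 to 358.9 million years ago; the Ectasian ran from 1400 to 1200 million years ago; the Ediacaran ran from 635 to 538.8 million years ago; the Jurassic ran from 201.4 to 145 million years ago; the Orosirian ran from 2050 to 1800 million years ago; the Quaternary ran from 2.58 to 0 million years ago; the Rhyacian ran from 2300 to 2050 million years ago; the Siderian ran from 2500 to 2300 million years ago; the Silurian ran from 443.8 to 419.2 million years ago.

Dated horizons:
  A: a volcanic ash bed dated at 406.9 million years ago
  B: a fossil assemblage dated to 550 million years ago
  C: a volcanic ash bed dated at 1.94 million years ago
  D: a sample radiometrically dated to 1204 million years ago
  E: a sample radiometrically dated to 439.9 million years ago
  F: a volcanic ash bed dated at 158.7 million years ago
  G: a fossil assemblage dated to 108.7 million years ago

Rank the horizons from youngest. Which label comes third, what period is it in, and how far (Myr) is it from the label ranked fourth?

Smaller Ma means younger, so youngest first: C 1.94 < G 108.7 < F 158.7 < A 406.9 < E 439.9 < B 550 < D 1204.
Counting 3 along gives F (158.7 Ma); the excerpt puts that inside the Jurassic, 201.4–145 Ma.
Next in line is A (406.9 Ma), and 406.9 − 158.7 = 248.2 Myr.

F, in the Jurassic; 248.2 million years to A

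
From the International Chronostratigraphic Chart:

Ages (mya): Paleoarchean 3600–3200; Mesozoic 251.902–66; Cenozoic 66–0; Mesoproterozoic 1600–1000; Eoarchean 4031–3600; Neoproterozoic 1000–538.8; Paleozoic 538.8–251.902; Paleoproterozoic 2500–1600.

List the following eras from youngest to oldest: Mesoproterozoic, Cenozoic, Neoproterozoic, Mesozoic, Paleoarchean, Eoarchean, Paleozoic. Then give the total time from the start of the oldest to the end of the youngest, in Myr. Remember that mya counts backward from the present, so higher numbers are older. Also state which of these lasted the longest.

From the excerpt: Mesoproterozoic 1600–1000; Cenozoic 66–0; Neoproterozoic 1000–538.8; Mesozoic 251.902–66; Paleoarchean 3600–3200; Eoarchean 4031–3600; Paleozoic 538.8–251.902 (Ma).
Larger Ma is earlier, so the oldest is Eoarchean and the youngest is Cenozoic; youngest to oldest: Cenozoic, Mesozoic, Paleozoic, Neoproterozoic, Mesoproterozoic, Paleoarchean, Eoarchean.
Oldest start 4031 minus youngest end 0 gives 4031 Myr overall.
Individual lengths (start − end): Eoarchean 431; Cenozoic 66; Paleozoic 286.898; Neoproterozoic 461.2; Paleoarchean 400; Mesozoic 185.902; Mesoproterozoic 600. The largest is Mesoproterozoic at 600 Myr.

Cenozoic, Mesozoic, Paleozoic, Neoproterozoic, Mesoproterozoic, Paleoarchean, Eoarchean; total span 4031 Myr; longest is Mesoproterozoic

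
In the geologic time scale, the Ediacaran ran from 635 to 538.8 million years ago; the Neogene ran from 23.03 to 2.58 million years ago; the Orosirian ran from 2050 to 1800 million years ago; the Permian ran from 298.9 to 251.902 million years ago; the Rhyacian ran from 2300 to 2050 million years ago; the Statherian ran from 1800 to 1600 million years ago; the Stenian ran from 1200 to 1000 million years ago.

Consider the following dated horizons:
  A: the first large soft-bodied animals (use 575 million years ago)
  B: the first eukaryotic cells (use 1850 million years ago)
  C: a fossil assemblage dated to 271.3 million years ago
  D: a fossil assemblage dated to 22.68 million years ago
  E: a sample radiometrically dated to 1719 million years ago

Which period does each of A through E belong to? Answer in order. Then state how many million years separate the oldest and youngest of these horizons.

A — Ediacaran; B — Orosirian; C — Permian; D — Neogene; E — Statherian; span 1827.32 million years

Match each age against the start–end ranges in the excerpt: A = 575 Ma → Ediacaran (635–538.8); B = 1850 Ma → Orosirian (2050–1800); C = 271.3 Ma → Permian (298.9–251.902); D = 22.68 Ma → Neogene (23.03–2.58); E = 1719 Ma → Statherian (1800–1600).
The largest age is 1850 Ma and the smallest is 22.68 Ma; their difference is 1827.32 Myr.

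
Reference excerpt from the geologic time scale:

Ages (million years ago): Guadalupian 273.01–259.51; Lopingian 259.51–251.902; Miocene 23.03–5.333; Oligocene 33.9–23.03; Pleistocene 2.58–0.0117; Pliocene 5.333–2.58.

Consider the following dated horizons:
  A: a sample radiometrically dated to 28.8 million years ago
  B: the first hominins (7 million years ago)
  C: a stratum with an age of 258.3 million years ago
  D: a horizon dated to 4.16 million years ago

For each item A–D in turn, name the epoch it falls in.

A — Oligocene; B — Miocene; C — Lopingian; D — Pliocene

Match each age against the start–end ranges in the excerpt: A = 28.8 Ma → Oligocene (33.9–23.03); B = 7 Ma → Miocene (23.03–5.333); C = 258.3 Ma → Lopingian (259.51–251.902); D = 4.16 Ma → Pliocene (5.333–2.58).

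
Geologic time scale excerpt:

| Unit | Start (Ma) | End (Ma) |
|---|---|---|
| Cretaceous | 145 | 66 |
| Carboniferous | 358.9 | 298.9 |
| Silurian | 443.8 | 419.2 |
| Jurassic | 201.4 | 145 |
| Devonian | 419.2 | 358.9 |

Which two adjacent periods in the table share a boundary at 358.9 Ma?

Devonian and Carboniferous

The Devonian ends at 358.9 Ma and the Carboniferous begins at 358.9 Ma, so they share that boundary.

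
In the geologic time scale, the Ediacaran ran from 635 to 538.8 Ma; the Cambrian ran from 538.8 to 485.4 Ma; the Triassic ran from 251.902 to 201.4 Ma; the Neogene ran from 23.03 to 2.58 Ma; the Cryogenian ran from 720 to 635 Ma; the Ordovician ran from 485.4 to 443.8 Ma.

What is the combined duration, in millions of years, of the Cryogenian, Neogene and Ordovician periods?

147.05 million years

Each duration: Cryogenian = 85; Neogene = 20.45; Ordovician = 41.6.
Sum: 85 + 20.45 + 41.6 = 147.05 Myr.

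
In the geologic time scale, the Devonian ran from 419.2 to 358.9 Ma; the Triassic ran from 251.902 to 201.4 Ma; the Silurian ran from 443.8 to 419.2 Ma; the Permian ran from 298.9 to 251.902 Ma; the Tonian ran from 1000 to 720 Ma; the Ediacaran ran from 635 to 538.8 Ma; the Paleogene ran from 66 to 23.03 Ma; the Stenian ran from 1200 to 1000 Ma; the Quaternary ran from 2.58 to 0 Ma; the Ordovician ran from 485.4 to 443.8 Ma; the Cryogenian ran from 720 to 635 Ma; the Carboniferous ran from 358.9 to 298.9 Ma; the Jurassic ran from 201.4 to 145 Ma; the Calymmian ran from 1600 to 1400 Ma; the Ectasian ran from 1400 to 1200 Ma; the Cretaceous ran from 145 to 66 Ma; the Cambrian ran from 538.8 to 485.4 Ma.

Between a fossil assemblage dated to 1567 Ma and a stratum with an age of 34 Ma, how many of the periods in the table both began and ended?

The older date is 1567 Ma and the younger is 34 Ma.
Periods with start < 1567 and end > 34 Ma: Ectasian (1400–1200), Stenian (1200–1000), Tonian (1000–720), Cryogenian (720–635), Ediacaran (635–538.8), Cambrian (538.8–485.4), Ordovician (485.4–443.8), Silurian (443.8–419.2), Devonian (419.2–358.9), Carboniferous (358.9–298.9), Permian (298.9–251.902), Triassic (251.902–201.4), Jurassic (201.4–145), Cretaceous (145–66).
That is 14 complete periods.

14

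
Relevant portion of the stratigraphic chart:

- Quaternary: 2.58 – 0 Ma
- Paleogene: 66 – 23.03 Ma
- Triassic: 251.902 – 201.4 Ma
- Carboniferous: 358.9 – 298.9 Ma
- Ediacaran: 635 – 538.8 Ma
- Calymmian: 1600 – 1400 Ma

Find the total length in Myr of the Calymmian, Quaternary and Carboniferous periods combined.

262.58 million years

Duration is start − end for each: (1600 − 1400) + (2.58 − 0) + (358.9 − 298.9).
That is 200 + 2.58 + 60, which totals 262.58 million years.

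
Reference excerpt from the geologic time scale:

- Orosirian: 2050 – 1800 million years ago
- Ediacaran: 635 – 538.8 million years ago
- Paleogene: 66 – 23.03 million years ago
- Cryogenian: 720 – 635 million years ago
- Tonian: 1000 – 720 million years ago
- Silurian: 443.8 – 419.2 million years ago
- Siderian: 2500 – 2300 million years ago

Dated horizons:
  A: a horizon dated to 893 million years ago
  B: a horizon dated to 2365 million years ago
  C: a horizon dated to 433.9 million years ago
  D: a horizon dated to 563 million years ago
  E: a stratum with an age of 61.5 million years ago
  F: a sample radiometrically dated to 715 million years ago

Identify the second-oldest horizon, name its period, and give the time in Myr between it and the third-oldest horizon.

A, in the Tonian; 178 million years to F

Sorted oldest-first by Ma: B (2365), A (893), F (715), D (563), C (433.9), E (61.5).
The second oldest is A at 893 Ma, which lies in 1000–720 Ma: the Tonian.
The third oldest is F at 715 Ma; separation = |893 − 715| = 178 Myr.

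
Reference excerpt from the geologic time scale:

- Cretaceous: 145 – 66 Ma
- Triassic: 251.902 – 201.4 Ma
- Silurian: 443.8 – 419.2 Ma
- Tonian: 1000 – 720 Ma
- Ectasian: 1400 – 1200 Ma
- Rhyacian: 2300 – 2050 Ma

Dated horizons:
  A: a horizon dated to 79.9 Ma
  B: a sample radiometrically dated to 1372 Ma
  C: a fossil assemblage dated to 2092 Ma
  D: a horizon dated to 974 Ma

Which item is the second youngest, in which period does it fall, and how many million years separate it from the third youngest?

Sorted youngest-first by Ma: A (79.9), D (974), B (1372), C (2092).
The second youngest is D at 974 Ma, which lies in 1000–720 Ma: the Tonian.
The third youngest is B at 1372 Ma; separation = |974 − 1372| = 398 Myr.

D, in the Tonian; 398 million years to B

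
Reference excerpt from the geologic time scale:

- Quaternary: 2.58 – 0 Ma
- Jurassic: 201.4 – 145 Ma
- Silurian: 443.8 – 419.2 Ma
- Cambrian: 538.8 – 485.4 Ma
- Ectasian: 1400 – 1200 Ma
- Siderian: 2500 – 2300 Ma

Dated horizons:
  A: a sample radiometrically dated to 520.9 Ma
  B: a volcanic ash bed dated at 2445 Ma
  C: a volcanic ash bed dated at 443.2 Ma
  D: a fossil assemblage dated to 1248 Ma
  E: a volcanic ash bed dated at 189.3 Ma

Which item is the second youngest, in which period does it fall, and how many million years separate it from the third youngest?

C, in the Silurian; 77.7 million years to A

Sorted youngest-first by Ma: E (189.3), C (443.2), A (520.9), D (1248), B (2445).
The second youngest is C at 443.2 Ma, which lies in 443.8–419.2 Ma: the Silurian.
The third youngest is A at 520.9 Ma; separation = |443.2 − 520.9| = 77.7 Myr.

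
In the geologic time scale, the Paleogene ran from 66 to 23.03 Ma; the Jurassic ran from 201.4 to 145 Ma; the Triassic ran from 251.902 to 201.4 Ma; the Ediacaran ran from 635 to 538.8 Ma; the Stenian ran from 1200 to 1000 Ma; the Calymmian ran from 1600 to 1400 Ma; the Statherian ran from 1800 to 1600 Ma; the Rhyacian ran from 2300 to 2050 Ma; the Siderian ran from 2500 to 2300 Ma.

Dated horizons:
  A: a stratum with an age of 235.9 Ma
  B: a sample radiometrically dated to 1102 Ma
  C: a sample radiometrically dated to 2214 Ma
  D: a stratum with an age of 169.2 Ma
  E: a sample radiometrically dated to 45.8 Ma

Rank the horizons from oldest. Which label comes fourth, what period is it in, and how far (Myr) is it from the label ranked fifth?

D, in the Jurassic; 123.4 million years to E

Sorted oldest-first by Ma: C (2214), B (1102), A (235.9), D (169.2), E (45.8).
The fourth oldest is D at 169.2 Ma, which lies in 201.4–145 Ma: the Jurassic.
The fifth oldest is E at 45.8 Ma; separation = |169.2 − 45.8| = 123.4 Myr.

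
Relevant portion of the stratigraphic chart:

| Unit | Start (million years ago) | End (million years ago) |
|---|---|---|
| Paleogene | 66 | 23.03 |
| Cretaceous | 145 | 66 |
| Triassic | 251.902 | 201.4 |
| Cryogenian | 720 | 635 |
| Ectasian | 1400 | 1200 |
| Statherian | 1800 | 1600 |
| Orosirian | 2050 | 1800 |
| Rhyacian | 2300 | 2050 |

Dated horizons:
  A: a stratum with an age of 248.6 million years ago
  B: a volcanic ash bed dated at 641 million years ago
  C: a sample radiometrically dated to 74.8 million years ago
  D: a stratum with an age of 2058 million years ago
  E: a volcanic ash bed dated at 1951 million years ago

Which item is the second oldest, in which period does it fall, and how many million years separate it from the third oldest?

Larger Ma means older, so oldest first: D 2058 > E 1951 > B 641 > A 248.6 > C 74.8.
Counting 2 along gives E (1951 Ma); the excerpt puts that inside the Orosirian, 2050–1800 Ma.
Next in line is B (641 Ma), and 1951 − 641 = 1310 Myr.

E, in the Orosirian; 1310 million years to B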